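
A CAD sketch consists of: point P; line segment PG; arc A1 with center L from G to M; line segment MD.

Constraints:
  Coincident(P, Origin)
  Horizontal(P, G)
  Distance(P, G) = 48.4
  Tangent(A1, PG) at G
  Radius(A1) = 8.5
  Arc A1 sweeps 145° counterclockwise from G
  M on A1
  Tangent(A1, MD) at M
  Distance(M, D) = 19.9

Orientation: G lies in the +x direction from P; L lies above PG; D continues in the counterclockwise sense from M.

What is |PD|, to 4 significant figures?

45.71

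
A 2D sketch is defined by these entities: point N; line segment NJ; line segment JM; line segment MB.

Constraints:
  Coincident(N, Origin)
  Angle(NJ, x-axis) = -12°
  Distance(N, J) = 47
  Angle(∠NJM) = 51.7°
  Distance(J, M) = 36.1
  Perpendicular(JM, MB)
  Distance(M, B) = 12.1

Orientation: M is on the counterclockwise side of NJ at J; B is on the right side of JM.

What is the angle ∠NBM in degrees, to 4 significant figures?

8.099°

N is at the origin; NJ runs at -12.0° with length 47.0, so J = 47.0·(cos -12.0°, sin -12.0°) = (45.97, -9.772). ∠NJM = 51.7°, so JM runs at -12.0° + (180° − 51.7°) = 116.3° from the x-axis; with |JM| = 36.1, M = J + 36.1·(cos 116.3°, sin 116.3°) = (29.98, 22.59). JM ⟂ MB; with |MB| = 12.1 on the right of JM, B = M + 12.1·(0.8965, 0.4431) = (40.83, 27.95). Then cos ∠NBM = BN·BM / (|BN||BM|), giving 8.099°.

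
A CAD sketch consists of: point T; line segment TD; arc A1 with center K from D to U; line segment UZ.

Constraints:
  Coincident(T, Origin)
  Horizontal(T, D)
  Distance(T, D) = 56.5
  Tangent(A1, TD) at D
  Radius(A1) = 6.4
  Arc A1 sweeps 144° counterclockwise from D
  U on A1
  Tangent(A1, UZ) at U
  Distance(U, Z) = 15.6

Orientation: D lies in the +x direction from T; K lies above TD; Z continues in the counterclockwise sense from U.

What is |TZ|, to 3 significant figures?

52.0

T is at the origin; TD is horizontal with |TD| = 56.5 and D on the +x side, so D = (56.5, 0.00). Since A1 is tangent to TD there, KD ⟂ TD, so K = D + (0, 6.4) = (56.5, 6.40). On A1, D sits at bearing -90° from K; a 144° counterclockwise sweep puts U at bearing 54°, so U = K + 6.4·(cos 54°, sin 54°) = (60.3, 11.6). The tangent condition forces KU to be normal to UZ, so UZ runs along (−sin 54°, cos 54°); with |UZ| = 15.6, Z = (47.6, 20.7). Then |TZ| = |Z − T| = 52.0.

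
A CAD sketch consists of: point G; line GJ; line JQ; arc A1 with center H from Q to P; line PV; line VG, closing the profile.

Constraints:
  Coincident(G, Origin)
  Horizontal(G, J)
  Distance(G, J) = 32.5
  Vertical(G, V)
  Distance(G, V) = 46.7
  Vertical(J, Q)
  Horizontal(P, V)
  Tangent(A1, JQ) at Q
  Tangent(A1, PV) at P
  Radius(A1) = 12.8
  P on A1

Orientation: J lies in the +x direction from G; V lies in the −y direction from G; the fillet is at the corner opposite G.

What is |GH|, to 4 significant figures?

39.21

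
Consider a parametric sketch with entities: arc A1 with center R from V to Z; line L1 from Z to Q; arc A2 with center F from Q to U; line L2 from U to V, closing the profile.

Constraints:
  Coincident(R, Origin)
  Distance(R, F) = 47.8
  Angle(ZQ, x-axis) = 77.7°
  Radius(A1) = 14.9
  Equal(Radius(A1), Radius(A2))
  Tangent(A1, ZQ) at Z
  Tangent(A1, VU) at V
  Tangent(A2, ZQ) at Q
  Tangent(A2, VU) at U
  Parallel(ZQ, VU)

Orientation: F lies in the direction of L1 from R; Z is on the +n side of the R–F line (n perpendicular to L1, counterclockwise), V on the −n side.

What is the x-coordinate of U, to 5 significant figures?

24.741

The slot axis is L1's direction at 77.7°, so u = (cos 77.7°, sin 77.7°) = (0.21303, 0.97705) and n = (−sin 77.7°, cos 77.7°) = (-0.97705, 0.21303). R is at the origin and F lies 47.8 along u from R, so F = 47.8·u = (10.183, 46.703). Tangency of A1 to both parallel lines with radius 14.9 puts Z and V at R ± 14.9·n: Z = (-14.558, 3.1742), V = (14.558, -3.1742). Equal radii place Q and U the same way about F: Q = F + 14.9·n = (-4.3751, 49.877), U = F − 14.9·n = (24.741, 43.529). So U.x = 24.741.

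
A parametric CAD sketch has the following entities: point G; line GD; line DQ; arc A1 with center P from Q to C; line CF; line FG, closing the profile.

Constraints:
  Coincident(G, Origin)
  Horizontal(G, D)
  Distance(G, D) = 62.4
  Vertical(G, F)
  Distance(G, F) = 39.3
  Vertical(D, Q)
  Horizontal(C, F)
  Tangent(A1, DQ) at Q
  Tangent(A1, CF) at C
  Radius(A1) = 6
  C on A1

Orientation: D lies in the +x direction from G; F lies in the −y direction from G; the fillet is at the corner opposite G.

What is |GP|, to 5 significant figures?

65.497

G is at the origin; GD is horizontal with |GD| = 62.4 and D on the +x side, so D = (62.400, 0.0000). G and F share the same x with |GF| = 39.3 and F on the −y side, so F = (0.0000, -39.300). The virtual corner opposite G is at (62.400, -39.300). Tangency of A1 to DQ means the radius PQ is perpendicular to DQ and since A1 is tangent to CF there, PC ⟂ CF, with radius 6.0, so the center P sits 6.0 in from both sides at P = (56.400, -33.300). Then |GP| = |P − G| = 65.497.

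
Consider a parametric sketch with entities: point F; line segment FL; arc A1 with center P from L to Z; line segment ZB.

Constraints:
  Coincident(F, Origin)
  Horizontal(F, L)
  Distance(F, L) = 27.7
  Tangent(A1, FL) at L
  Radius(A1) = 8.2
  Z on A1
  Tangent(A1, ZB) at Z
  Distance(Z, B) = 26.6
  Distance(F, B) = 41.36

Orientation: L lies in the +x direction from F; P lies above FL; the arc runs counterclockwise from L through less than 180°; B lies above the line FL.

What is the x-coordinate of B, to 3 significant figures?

21.5

Checks: |PZ| = 8.200 ✓; ∠(PZ, ZB) = 90.00° ✓; |ZB| = 26.60 ✓; |FB| = 41.36 ✓.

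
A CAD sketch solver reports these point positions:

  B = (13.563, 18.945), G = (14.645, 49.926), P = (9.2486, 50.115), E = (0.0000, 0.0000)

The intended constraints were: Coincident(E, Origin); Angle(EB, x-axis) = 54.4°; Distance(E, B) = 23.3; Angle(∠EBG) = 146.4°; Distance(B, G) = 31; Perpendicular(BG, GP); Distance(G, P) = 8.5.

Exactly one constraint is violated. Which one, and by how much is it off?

Distance(G, P) = 8.5 — off by 3.10.

E = (0.00, 0.00) ✓; EB at 54.40° ✓; |EB| = 23.30 ✓; ∠EBG = 146.4° ✓; |BG| = 31.00 ✓; ∠(BG, GP) = 89.99° ✓; |GP| = 5.400 ✗.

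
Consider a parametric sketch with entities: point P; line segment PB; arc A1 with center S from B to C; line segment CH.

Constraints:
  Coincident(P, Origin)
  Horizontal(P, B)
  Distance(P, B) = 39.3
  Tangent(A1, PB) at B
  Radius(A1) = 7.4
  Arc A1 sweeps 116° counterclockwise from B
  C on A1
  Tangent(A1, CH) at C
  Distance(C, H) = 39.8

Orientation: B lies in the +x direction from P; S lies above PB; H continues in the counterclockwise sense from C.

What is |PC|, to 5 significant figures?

47.168

P is at the origin; P and B share the same y with |PB| = 39.3 and B on the +x side, so B = (39.300, 0.0000). Since A1 is tangent to PB there, SB ⟂ PB, so S = B + (0, 7.4) = (39.300, 7.4000). On A1, B sits at bearing -90° from S; a 116° counterclockwise sweep puts C at bearing 26°, so C = S + 7.4·(cos 26°, sin 26°) = (45.951, 10.644). Then |PC| = |C − P| = 47.168.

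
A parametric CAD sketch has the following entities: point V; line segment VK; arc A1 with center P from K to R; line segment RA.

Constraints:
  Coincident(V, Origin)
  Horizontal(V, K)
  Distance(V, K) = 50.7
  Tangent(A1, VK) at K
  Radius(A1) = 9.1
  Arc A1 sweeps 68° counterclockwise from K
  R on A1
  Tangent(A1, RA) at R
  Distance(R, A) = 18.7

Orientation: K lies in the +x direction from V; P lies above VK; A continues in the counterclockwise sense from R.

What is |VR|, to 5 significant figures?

59.411

V is at the origin; V and K share the same y with |VK| = 50.7 and K on the +x side, so K = (50.700, 0.0000). Since A1 is tangent to VK there, PK ⟂ VK, so P = K + (0, 9.1) = (50.700, 9.1000). On A1, K sits at bearing -90° from P; a 68° counterclockwise sweep puts R at bearing -22°, so R = P + 9.1·(cos -22°, sin -22°) = (59.137, 5.6911). Then |VR| = |R − V| = 59.411.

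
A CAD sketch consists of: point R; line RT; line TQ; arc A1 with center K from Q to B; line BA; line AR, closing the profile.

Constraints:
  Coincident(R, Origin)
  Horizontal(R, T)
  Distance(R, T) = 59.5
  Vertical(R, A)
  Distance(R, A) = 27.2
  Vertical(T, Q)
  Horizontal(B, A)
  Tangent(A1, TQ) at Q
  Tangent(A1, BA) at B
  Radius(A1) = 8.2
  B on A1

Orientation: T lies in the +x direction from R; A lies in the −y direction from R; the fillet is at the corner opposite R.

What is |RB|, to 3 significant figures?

58.1

The virtual corner opposite R is at (59.5, -27.2). Since A1 is tangent to TQ there, KQ ⟂ TQ and the tangent condition forces KB to be normal to BA, with radius 8.2, so the center K sits 8.2 in from both sides at K = (51.3, -19.0). That places the tangent points at Q = (59.5, -19.0) on TQ and B = (51.3, -27.2) on BA. Then |RB| = |B − R| = 58.1.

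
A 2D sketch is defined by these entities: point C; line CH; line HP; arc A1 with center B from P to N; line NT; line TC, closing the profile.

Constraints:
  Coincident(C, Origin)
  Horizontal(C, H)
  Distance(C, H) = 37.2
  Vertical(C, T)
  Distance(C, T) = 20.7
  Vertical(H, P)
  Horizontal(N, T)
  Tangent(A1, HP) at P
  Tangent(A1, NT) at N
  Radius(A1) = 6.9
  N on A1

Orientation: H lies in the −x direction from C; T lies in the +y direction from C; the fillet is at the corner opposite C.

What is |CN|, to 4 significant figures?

36.70

C is at the origin; CH is horizontal with |CH| = 37.2 and H on the −x side, so H = (-37.20, 0.000). C and T share the same x with |CT| = 20.7 and T on the +y side, so T = (0.000, 20.70). The virtual corner opposite C is at (-37.20, 20.70). The tangent condition forces BP to be normal to HP and A1 meets NT tangentially, so BN is at right angles to NT, with radius 6.9, so the center B sits 6.9 in from both sides at B = (-30.30, 13.80). That places the tangent points at P = (-37.20, 13.80) on HP and N = (-30.30, 20.70) on NT. Then |CN| = |N − C| = 36.70.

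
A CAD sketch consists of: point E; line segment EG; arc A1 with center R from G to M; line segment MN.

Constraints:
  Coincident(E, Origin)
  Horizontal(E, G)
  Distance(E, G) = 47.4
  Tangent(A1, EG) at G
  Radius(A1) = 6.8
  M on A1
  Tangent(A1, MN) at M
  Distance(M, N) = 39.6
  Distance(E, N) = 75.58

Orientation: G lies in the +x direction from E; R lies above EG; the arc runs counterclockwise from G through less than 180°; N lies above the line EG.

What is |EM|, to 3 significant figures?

54.4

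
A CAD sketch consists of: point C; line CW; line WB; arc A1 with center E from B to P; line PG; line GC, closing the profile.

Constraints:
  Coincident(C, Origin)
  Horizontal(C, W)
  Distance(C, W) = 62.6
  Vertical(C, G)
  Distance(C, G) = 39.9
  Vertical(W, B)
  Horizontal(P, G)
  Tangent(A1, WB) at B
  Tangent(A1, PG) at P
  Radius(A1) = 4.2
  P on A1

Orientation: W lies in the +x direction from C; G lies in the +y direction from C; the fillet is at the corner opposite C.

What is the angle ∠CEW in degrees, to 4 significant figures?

65.27°

C is at the origin; CW is horizontal with |CW| = 62.6 and W on the +x side, so W = (62.60, 0.000). CG is vertical with |CG| = 39.9 and G on the +y side, so G = (0.000, 39.90). The virtual corner opposite C is at (62.60, 39.90). Tangency of A1 to WB means the radius EB is perpendicular to WB and tangency of A1 to PG means the radius EP is perpendicular to PG, with radius 4.2, so the center E sits 4.2 in from both sides at E = (58.40, 35.70). Then cos ∠CEW = EC·EW / (|EC||EW|), giving 65.27°.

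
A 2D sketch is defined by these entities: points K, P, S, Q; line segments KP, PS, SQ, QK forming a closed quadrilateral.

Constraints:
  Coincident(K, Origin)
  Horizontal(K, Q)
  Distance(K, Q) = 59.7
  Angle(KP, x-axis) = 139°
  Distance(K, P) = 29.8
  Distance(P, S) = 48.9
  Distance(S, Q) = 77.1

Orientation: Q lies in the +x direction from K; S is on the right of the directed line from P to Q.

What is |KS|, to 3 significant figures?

30.7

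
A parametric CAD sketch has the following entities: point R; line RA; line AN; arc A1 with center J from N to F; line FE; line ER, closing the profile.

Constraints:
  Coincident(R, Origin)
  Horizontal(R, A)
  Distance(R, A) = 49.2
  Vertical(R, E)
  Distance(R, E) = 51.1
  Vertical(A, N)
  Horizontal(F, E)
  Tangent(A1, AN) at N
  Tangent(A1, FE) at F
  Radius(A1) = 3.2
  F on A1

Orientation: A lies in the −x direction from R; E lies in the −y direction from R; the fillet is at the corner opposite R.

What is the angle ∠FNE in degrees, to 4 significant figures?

41.28°

R is at the origin; RA is horizontal with |RA| = 49.2 and A on the −x side, so A = (-49.20, 0.000). RE is vertical with |RE| = 51.1 and E on the −y side, so E = (0.000, -51.10). The virtual corner opposite R is at (-49.20, -51.10). The tangent condition forces JN to be normal to AN and the tangent condition forces JF to be normal to FE, with radius 3.2, so the center J sits 3.2 in from both sides at J = (-46.00, -47.90). That places the tangent points at N = (-49.20, -47.90) on AN and F = (-46.00, -51.10) on FE. Then cos ∠FNE = NF·NE / (|NF||NE|), giving 41.28°.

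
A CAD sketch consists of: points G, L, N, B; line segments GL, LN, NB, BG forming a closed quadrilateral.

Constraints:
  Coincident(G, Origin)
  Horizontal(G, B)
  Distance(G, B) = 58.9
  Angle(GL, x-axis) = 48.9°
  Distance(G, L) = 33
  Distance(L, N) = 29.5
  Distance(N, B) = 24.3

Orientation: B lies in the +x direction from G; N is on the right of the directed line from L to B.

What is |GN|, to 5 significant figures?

34.693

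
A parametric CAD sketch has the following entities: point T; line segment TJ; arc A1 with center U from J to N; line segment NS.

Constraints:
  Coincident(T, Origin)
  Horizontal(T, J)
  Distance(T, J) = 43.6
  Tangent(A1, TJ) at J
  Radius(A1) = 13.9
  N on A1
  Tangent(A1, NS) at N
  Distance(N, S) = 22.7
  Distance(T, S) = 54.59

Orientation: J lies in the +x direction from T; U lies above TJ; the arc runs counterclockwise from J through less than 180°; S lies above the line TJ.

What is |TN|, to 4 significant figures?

58.46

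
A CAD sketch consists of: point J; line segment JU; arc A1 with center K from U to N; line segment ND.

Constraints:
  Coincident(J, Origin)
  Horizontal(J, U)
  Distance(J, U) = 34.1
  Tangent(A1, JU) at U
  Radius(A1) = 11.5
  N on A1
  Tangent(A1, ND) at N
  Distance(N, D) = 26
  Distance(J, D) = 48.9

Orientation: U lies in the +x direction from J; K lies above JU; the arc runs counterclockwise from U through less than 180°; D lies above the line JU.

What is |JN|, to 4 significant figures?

47.16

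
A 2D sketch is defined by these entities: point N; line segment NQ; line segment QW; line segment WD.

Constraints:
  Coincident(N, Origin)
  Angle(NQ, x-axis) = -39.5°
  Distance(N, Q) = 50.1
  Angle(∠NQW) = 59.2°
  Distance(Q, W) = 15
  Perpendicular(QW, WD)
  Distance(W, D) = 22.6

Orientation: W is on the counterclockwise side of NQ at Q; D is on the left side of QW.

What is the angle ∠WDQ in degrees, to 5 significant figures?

33.573°

N is at the origin; NQ runs at -39.5° with length 50.1, so Q = 50.1·(cos -39.5°, sin -39.5°) = (38.658, -31.868). ∠NQW = 59.2°, so QW runs at -39.5° + (180° − 59.2°) = 81.300° from the x-axis; with |QW| = 15.0, W = Q + 15.0·(cos 81.300°, sin 81.300°) = (40.927, -17.040). QW is perpendicular to WD; with |WD| = 22.6 on the left of QW, D = W + 22.6·(-0.98849, 0.15126) = (18.587, -13.622). Then cos ∠WDQ = DW·DQ / (|DW||DQ|), giving 33.573°.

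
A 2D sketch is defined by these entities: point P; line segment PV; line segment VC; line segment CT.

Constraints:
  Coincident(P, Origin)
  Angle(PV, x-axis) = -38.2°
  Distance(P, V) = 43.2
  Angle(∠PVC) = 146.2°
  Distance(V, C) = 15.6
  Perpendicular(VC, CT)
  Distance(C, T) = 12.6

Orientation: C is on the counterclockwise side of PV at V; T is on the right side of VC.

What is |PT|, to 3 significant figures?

63.2

P is at the origin; PV runs at -38.2° with length 43.2, so V = 43.2·(cos -38.2°, sin -38.2°) = (33.9, -26.7). ∠PVC = 146.2°, so VC runs at -38.2° + (180° − 146.2°) = -4.40° from the x-axis; with |VC| = 15.6, C = V + 15.6·(cos -4.40°, sin -4.40°) = (49.5, -27.9). VC is perpendicular to CT; with |CT| = 12.6 on the right of VC, T = C + 12.6·(-0.0767, -0.997) = (48.5, -40.5). Then |PT| = |T − P| = 63.2.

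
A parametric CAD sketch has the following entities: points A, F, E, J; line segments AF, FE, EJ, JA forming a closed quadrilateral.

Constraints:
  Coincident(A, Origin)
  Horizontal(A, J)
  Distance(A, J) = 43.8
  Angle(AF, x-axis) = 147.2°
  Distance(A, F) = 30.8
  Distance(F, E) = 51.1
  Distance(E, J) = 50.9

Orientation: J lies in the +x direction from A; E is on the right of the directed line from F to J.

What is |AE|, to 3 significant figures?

27.0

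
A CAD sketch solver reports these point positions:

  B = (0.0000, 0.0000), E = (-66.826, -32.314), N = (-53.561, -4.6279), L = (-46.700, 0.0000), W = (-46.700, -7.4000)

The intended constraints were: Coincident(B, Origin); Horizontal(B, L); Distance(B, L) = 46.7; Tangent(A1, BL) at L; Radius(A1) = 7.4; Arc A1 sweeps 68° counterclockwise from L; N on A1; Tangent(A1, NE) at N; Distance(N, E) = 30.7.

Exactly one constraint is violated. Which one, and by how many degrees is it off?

Tangent(A1, NE) at N — off by 3.60°.

B = (0.00, 0.00) ✓; B.y = 0.00, L.y = 0.00 ✓; |BL| = 46.70 ✓; ∠(WL, LB) = 90.00° ✓; |WL| = 7.400 ✓; bearing(W→N) − bearing(W→L) = 68.00° ✓; |WN| = 7.400 ✓; ∠(WN, NE) = 93.60° ✗; |NE| = 30.70 ✓.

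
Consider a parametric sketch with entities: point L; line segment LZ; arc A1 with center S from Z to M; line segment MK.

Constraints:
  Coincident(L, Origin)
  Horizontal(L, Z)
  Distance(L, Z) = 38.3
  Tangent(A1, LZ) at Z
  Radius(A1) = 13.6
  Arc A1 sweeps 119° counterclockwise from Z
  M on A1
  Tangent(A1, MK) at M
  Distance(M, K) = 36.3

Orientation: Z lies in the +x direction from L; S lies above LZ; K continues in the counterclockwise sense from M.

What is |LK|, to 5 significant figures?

61.323

On A1, Z sits at bearing -90° from S; a 119° counterclockwise sweep puts M at bearing 29°, so M = S + 13.6·(cos 29°, sin 29°) = (50.195, 20.193). The tangent condition forces SM to be normal to MK, so MK runs along (−sin 29°, cos 29°); with |MK| = 36.3, K = (32.596, 51.942). Then |LK| = |K − L| = 61.323.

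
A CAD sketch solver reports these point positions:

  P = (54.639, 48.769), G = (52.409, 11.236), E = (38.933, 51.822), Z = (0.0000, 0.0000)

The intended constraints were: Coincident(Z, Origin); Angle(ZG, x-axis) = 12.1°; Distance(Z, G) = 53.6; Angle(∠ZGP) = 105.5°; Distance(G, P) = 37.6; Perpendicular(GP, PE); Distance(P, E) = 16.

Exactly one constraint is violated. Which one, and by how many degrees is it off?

Perpendicular(GP, PE) — off by 7.60°.

Z = (0.00, 0.00) ✓; ZG at 12.10° ✓; |ZG| = 53.60 ✓; ∠ZGP = 105.5° ✓; |GP| = 37.60 ✓; ∠(GP, PE) = 82.40° ✗; |PE| = 16.00 ✓.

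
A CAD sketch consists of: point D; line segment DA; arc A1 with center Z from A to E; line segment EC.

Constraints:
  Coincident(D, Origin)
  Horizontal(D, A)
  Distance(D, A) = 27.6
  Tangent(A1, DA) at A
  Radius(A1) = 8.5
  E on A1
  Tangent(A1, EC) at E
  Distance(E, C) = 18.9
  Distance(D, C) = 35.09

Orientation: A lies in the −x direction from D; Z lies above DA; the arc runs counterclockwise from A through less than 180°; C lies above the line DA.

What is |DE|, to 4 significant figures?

21.29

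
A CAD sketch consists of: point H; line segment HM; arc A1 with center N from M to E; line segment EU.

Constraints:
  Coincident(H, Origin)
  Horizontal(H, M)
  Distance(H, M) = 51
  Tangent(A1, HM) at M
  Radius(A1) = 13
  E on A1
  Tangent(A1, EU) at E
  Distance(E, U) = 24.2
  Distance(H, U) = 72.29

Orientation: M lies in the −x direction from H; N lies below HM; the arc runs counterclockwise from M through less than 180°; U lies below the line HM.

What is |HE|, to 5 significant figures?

65.534

H is at the origin; HM is horizontal with |HM| = 51.0 and M on the −x side, so M = (-51.000, 0.0000). Tangency of A1 to HM means the radius NM is perpendicular to HM, so N = M + (0, -13) = (-51.000, -13.000). Since NE ⟂ EU (tangency), |NU| = √(13.0² + 24.2²) = 27.471 regardless of where E sits on A1. So U lies on both circle(H, 72.29) and circle(N, 27.471); the below-HM intersection is U = (-61.174, -38.517). E is the foot of the tangent from U: E = (-63.916, -14.473).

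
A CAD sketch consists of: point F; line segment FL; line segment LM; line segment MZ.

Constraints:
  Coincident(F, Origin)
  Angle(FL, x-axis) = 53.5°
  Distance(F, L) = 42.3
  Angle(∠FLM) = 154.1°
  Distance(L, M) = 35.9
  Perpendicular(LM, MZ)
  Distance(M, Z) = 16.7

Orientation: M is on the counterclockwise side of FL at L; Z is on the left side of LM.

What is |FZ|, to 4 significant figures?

73.97

∠FLM = 154.1°, so LM runs at 53.5° + (180° − 154.1°) = 79.40° from the x-axis; with |LM| = 35.9, M = L + 35.9·(cos 79.40°, sin 79.40°) = (31.76, 69.29). The perpendicularity gives MZ at right angles to LM; with |MZ| = 16.7 on the left of LM, Z = M + 16.7·(-0.9829, 0.1840) = (15.35, 72.36). Then |FZ| = |Z − F| = 73.97.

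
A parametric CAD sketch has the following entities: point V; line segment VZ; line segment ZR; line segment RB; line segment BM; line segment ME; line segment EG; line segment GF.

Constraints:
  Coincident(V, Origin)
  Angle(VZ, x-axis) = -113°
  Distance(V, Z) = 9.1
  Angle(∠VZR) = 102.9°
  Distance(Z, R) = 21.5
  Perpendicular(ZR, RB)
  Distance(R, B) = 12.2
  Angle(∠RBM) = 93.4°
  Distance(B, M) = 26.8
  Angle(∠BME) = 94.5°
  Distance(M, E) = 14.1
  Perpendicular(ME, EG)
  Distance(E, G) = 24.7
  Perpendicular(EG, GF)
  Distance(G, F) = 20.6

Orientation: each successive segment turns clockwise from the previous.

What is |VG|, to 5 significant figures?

22.968

∠BME = 94.5° gives ME at -92.200° from the x-axis; with |ME| = 14.1, E = (3.4927, -9.8117). ME is perpendicular to EG, so EG runs at 177.80°; with |EG| = 24.7, G = (-21.189, -8.8635). Then |VG| = |G − V| = 22.968.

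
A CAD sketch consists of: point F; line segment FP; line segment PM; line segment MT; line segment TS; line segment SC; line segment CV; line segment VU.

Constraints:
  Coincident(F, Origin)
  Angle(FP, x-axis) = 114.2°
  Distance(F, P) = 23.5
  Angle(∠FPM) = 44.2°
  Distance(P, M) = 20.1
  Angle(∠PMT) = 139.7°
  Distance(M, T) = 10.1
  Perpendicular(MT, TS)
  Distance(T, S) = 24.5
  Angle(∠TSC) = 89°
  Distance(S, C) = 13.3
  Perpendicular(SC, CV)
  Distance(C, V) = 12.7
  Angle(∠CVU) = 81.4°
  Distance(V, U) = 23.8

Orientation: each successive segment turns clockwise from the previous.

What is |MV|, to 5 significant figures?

11.947

F is at the origin; FP runs at 114.2° with length 23.5, so P = (-9.6332, 21.435). ∠FPM = 44.2° gives PM at -21.600° from the x-axis; with |PM| = 20.1, M = (9.0553, 14.036). ∠PMT = 139.7° gives MT at -61.900° from the x-axis; with |MT| = 10.1, T = (13.813, 5.1260). MT is perpendicular to TS, so TS runs at -151.90°; with |TS| = 24.5, S = (-7.7996, -6.4138). ∠TSC = 89.0° gives SC at 117.10° from the x-axis; with |SC| = 13.3, C = (-13.858, 5.4261). The perpendicularity gives CV at right angles to SC, so CV runs at 27.100°; with |CV| = 12.7, V = (-2.5526, 11.211). Then |MV| = |V − M| = 11.947.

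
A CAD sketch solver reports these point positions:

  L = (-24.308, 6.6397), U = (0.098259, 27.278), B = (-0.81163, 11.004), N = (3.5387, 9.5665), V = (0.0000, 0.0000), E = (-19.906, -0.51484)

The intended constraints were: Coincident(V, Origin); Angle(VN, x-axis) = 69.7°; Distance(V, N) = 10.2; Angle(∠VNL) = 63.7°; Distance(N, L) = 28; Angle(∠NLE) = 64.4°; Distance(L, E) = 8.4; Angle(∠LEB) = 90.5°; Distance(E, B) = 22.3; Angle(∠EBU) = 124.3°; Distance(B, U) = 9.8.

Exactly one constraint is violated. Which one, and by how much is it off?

Distance(B, U) = 9.8 — off by 6.50.

V = (0.00, 0.00) ✓; VN at 69.70° ✓; |VN| = 10.20 ✓; ∠VNL = 63.70° ✓; |NL| = 28.00 ✓; ∠NLE = 64.40° ✓; |LE| = 8.400 ✓; ∠LEB = 90.50° ✓; |EB| = 22.30 ✓; ∠EBU = 124.3° ✓; |BU| = 16.30 ✗.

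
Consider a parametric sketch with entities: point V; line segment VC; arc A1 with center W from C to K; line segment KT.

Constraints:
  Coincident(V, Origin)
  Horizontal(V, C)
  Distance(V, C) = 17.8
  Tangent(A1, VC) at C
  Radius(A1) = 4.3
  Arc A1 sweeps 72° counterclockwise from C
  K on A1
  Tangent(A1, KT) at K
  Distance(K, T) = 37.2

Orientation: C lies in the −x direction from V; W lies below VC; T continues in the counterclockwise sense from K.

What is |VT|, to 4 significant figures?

50.85

V is at the origin; V and C share the same y with |VC| = 17.8 and C on the −x side, so C = (-17.80, 0.000). Tangency of A1 to VC means the radius WC is perpendicular to VC, so W = C + (0, -4.3) = (-17.80, -4.300). On A1, C sits at bearing 90° from W; a 72° counterclockwise sweep puts K at bearing 162°, so K = W + 4.3·(cos 162°, sin 162°) = (-21.89, -2.971). The tangent condition forces WK to be normal to KT, so KT runs along (−sin 162°, cos 162°); with |KT| = 37.2, T = (-33.38, -38.35). Then |VT| = |T − V| = 50.85.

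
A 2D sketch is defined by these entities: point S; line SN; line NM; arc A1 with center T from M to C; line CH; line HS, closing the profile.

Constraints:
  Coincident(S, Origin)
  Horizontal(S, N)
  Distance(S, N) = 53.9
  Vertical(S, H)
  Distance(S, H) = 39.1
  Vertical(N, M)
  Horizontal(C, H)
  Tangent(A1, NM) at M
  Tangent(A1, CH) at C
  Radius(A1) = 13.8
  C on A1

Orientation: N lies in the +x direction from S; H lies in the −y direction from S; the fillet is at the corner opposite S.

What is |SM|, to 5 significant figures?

59.542

S is at the origin; S and N share the same y with |SN| = 53.9 and N on the +x side, so N = (53.900, 0.0000). SH is vertical with |SH| = 39.1 and H on the −y side, so H = (0.0000, -39.100). The virtual corner opposite S is at (53.900, -39.100). The tangent condition forces TM to be normal to NM and tangency of A1 to CH means the radius TC is perpendicular to CH, with radius 13.8, so the center T sits 13.8 in from both sides at T = (40.100, -25.300). That places the tangent points at M = (53.900, -25.300) on NM and C = (40.100, -39.100) on CH. Then |SM| = |M − S| = 59.542.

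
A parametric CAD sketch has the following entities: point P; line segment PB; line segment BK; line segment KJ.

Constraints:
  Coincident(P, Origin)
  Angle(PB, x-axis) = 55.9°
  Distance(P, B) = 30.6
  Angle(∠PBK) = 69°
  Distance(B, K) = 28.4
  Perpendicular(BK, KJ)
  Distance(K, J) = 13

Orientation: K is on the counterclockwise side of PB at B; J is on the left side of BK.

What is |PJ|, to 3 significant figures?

23.4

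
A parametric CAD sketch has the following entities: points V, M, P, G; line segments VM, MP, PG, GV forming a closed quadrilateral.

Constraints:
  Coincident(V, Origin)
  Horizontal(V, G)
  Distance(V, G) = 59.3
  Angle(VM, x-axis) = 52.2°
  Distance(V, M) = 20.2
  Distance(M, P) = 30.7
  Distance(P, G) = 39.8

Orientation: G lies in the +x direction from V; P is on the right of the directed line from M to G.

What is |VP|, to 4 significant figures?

25.50

Checks: |MP| = 30.70 ✓; |PG| = 39.80 ✓.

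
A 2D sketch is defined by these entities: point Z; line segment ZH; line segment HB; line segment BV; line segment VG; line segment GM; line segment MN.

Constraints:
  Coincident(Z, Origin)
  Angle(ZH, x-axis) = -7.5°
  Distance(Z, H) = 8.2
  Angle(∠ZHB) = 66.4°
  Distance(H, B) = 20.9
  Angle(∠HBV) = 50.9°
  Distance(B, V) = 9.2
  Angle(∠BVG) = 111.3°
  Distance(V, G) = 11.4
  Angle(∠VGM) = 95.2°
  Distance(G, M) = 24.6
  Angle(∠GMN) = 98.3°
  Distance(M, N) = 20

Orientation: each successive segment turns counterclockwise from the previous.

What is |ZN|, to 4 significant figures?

37.22

∠VGM = 95.2° gives GM at 28.70° from the x-axis; with |GM| = 24.6, M = (25.02, 13.81). ∠GMN = 98.3° gives MN at 110.4° from the x-axis; with |MN| = 20.0, N = (18.05, 32.55). Then |ZN| = |N − Z| = 37.22.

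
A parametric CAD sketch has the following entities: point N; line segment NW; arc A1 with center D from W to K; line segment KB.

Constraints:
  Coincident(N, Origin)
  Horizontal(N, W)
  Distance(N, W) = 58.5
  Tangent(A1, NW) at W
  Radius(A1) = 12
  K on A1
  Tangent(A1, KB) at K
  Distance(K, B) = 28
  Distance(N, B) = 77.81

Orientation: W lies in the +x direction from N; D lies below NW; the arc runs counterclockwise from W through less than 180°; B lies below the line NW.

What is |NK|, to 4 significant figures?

52.56

Checks: |DK| = 12.00 ✓; ∠(DK, KB) = 90.00° ✓; |KB| = 28.00 ✓; |NB| = 77.81 ✓.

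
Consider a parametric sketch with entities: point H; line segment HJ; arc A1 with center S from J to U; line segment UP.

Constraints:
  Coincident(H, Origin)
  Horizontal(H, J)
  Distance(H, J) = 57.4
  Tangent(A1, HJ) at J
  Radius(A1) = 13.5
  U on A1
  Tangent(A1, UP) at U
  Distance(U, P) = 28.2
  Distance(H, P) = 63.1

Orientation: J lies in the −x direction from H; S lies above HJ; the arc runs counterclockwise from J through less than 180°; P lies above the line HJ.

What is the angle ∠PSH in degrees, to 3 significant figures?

82.6°

Checks: |SU| = 13.50 ✓; ∠(SU, UP) = 90.00° ✓; |UP| = 28.20 ✓; |HP| = 63.10 ✓.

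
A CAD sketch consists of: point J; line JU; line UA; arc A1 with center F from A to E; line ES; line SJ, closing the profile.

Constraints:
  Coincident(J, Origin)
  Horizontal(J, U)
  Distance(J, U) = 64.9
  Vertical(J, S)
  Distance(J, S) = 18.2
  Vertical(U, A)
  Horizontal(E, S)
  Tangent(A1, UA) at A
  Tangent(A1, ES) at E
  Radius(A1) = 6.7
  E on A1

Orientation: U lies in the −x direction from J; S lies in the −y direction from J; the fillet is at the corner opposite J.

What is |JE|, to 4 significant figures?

60.98

J is at the origin; J and U share the same y with |JU| = 64.9 and U on the −x side, so U = (-64.90, 0.000). J and S share the same x with |JS| = 18.2 and S on the −y side, so S = (0.000, -18.20). The virtual corner opposite J is at (-64.90, -18.20). A1 meets UA tangentially, so FA is at right angles to UA and A1 meets ES tangentially, so FE is at right angles to ES, with radius 6.7, so the center F sits 6.7 in from both sides at F = (-58.20, -11.50). That places the tangent points at A = (-64.90, -11.50) on UA and E = (-58.20, -18.20) on ES. Then |JE| = |E − J| = 60.98.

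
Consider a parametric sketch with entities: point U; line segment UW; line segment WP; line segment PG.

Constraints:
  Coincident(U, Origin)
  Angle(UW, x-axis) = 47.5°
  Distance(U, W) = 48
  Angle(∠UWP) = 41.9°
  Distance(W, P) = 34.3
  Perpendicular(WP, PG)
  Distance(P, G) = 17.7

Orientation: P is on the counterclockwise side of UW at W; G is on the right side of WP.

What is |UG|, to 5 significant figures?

49.776

U is at the origin; UW runs at 47.5° with length 48.0, so W = 48.0·(cos 47.5°, sin 47.5°) = (32.428, 35.389). ∠UWP = 41.9°, so WP runs at 47.5° + (180° − 41.9°) = 185.60° from the x-axis; with |WP| = 34.3, P = W + 34.3·(cos 185.60°, sin 185.60°) = (-1.7080, 32.042). WP is perpendicular to PG; with |PG| = 17.7 on the right of WP, G = P + 17.7·(-0.097583, 0.99523) = (-3.4352, 49.658). Then |UG| = |G − U| = 49.776.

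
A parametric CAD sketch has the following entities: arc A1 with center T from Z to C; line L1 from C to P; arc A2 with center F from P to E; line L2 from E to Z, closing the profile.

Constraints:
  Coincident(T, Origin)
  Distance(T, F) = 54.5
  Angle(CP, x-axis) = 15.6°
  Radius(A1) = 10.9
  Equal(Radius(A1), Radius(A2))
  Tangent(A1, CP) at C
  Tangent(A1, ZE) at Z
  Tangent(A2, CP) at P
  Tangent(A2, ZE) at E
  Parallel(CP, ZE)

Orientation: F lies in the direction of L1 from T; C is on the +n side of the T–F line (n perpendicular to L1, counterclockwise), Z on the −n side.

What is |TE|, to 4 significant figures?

55.58

The slot axis is L1's direction at 15.6°, so u = (cos 15.6°, sin 15.6°) = (0.9632, 0.2689) and n = (−sin 15.6°, cos 15.6°) = (-0.2689, 0.9632). T is at the origin and F lies 54.5 along u from T, so F = 54.5·u = (52.49, 14.66). Tangency of A1 to both parallel lines with radius 10.9 puts C and Z at T ± 10.9·n: C = (-2.931, 10.50), Z = (2.931, -10.50). Equal radii place P and E the same way about F: P = F + 10.9·n = (49.56, 25.15), E = F − 10.9·n = (55.42, 4.158). Then |TE| = |E − T| = 55.58.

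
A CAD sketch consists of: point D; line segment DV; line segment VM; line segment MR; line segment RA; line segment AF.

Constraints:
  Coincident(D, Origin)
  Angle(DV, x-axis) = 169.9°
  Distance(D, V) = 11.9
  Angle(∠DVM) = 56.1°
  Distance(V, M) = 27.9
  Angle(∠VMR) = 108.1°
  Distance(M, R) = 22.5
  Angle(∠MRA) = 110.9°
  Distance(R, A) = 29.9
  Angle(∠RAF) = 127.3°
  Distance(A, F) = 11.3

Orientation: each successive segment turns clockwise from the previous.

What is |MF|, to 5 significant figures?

46.362

D is at the origin; DV runs at 169.9° with length 11.9, so V = (-11.716, 2.0869). ∠DVM = 56.1° gives VM at 46.000° from the x-axis; with |VM| = 27.9, M = (7.6654, 22.156). ∠VMR = 108.1° gives MR at -25.900° from the x-axis; with |MR| = 22.5, R = (27.905, 12.328). ∠MRA = 110.9° gives RA at -95.000° from the x-axis; with |RA| = 29.9, A = (25.299, -17.458). ∠RAF = 127.3° gives AF at -147.70° from the x-axis; with |AF| = 11.3, F = (15.748, -23.496). Then |MF| = |F − M| = 46.362.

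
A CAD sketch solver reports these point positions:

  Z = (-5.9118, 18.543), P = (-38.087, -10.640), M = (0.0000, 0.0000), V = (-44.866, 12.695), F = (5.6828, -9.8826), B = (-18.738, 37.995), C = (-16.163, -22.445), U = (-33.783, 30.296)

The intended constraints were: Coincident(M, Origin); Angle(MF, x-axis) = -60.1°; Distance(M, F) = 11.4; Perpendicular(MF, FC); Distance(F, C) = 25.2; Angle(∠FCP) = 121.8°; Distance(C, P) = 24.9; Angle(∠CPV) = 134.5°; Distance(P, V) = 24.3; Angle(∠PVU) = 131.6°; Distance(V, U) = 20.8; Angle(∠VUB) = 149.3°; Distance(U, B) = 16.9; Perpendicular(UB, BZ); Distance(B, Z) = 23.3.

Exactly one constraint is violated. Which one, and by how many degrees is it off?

Perpendicular(UB, BZ) — off by 6.30°.

M = (0.00, 0.00) ✓; MF at -60.10° ✓; |MF| = 11.40 ✓; ∠(MF, FC) = 90.00° ✓; |FC| = 25.20 ✓; ∠FCP = 121.8° ✓; |CP| = 24.90 ✓; ∠CPV = 134.5° ✓; |PV| = 24.30 ✓; ∠PVU = 131.6° ✓; |VU| = 20.80 ✓; ∠VUB = 149.3° ✓; |UB| = 16.90 ✓; ∠(UB, BZ) = 83.70° ✗; |BZ| = 23.30 ✓.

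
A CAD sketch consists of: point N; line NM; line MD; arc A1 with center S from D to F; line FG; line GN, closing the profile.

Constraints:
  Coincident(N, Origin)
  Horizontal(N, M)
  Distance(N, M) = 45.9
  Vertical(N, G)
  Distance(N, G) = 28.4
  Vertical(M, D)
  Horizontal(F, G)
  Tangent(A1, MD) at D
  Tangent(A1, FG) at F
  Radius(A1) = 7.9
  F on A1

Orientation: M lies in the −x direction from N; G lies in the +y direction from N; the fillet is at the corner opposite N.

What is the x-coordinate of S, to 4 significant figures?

-38.00

N is at the origin; N and M share the same y with |NM| = 45.9 and M on the −x side, so M = (-45.90, 0.000). N and G share the same x with |NG| = 28.4 and G on the +y side, so G = (0.000, 28.40). The virtual corner opposite N is at (-45.90, 28.40). The tangent condition forces SD to be normal to MD and since A1 is tangent to FG there, SF ⟂ FG, with radius 7.9, so the center S sits 7.9 in from both sides at S = (-38.00, 20.50). So S.x = -38.00.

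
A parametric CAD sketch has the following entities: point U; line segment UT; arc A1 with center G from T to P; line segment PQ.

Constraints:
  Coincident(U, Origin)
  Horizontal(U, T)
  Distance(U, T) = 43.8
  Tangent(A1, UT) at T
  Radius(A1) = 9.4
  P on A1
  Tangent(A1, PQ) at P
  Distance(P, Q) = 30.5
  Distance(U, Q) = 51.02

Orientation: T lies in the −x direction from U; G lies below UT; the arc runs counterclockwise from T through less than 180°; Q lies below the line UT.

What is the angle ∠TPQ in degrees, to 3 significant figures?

116°

U is at the origin; UT is horizontal with |UT| = 43.8 and T on the −x side, so T = (-43.8, 0.00). Tangency of A1 to UT means the radius GT is perpendicular to UT, so G = T + (0, -9.4) = (-43.8, -9.40). Since GP ⟂ PQ (tangency), |GQ| = √(9.4² + 30.5²) = 31.9 regardless of where P sits on A1. So Q lies on both circle(U, 51.02) and circle(G, 31.9); the below-UT intersection is Q = (-32.6, -39.3). P is the foot of the tangent from Q: P = (-51.2, -15.2).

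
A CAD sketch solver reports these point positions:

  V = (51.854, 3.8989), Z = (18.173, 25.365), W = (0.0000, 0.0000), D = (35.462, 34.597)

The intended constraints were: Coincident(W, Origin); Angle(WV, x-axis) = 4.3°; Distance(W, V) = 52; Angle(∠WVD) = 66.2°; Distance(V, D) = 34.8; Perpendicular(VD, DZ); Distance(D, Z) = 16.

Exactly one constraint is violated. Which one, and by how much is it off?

Distance(D, Z) = 16 — off by 3.60.

W = (0.00, 0.00) ✓; WV at 4.300° ✓; |WV| = 52.00 ✓; ∠WVD = 66.20° ✓; |VD| = 34.80 ✓; ∠(VD, DZ) = 90.00° ✓; |DZ| = 19.60 ✗.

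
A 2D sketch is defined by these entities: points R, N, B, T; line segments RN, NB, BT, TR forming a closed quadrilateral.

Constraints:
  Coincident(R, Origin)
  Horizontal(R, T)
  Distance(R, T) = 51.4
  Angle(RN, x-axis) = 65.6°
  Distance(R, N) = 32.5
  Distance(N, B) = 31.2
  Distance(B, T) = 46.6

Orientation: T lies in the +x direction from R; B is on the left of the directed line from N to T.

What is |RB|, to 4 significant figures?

60.68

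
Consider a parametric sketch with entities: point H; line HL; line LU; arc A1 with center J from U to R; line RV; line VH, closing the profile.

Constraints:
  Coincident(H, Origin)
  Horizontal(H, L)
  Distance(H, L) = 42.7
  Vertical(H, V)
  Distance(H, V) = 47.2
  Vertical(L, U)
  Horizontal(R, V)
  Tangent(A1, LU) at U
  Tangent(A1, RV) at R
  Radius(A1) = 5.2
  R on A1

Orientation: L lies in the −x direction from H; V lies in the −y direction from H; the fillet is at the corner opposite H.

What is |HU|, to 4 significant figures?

59.89

H is at the origin; HL is horizontal with |HL| = 42.7 and L on the −x side, so L = (-42.70, 0.000). HV is vertical with |HV| = 47.2 and V on the −y side, so V = (0.000, -47.20). The virtual corner opposite H is at (-42.70, -47.20). Tangency of A1 to LU means the radius JU is perpendicular to LU and tangency of A1 to RV means the radius JR is perpendicular to RV, with radius 5.2, so the center J sits 5.2 in from both sides at J = (-37.50, -42.00). That places the tangent points at U = (-42.70, -42.00) on LU and R = (-37.50, -47.20) on RV. Then |HU| = |U − H| = 59.89.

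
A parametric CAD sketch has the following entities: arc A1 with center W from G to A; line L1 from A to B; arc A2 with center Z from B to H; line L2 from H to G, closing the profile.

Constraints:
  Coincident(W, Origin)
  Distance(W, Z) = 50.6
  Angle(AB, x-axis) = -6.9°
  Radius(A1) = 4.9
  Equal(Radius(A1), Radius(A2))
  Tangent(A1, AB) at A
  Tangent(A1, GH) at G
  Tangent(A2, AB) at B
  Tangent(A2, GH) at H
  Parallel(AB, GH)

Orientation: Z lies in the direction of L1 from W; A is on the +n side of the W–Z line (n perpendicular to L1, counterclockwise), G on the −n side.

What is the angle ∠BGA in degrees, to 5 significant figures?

79.039°

The slot axis is L1's direction at -6.9°, so u = (cos -6.9°, sin -6.9°) = (0.99276, -0.12014) and n = (−sin -6.9°, cos -6.9°) = (0.12014, 0.99276). W is at the origin and Z lies 50.6 along u from W, so Z = 50.6·u = (50.234, -6.0789). Tangency of A1 to both parallel lines with radius 4.9 puts A and G at W ± 4.9·n: A = (0.58867, 4.8645), G = (-0.58867, -4.8645). Equal radii place B and H the same way about Z: B = Z + 4.9·n = (50.822, -1.2144), H = Z − 4.9·n = (49.645, -10.943). Then cos ∠BGA = GB·GA / (|GB||GA|), giving 79.039°.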